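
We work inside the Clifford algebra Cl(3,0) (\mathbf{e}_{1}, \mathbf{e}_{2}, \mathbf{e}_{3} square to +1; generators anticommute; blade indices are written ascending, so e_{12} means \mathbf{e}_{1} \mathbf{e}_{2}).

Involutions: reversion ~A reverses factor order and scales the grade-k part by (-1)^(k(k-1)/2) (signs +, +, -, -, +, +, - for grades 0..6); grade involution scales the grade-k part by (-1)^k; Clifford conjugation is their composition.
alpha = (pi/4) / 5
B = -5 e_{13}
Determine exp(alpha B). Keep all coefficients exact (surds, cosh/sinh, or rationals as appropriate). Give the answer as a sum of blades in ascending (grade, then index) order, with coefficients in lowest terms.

B^2 = (-5)^2*(e_{13})^2 = 25*(-1) = -25 (a basis 2-blade squares to minus the product of its generators' squares).
B^2 = -25 — B^2 < 0, so the exponential closes trigonometrically: l = 5, alpha*l = \frac{\pi}{4}, so exp(alpha B) = cos(\frac{\pi}{4}) + (sin(\frac{\pi}{4})/5)*B = \frac{\sqrt{2}}{2} + (\frac{\sqrt{2}}{10})*B.
Answer: \frac{\sqrt{2}}{2} - \frac{\sqrt{2}}{2} e_{13}


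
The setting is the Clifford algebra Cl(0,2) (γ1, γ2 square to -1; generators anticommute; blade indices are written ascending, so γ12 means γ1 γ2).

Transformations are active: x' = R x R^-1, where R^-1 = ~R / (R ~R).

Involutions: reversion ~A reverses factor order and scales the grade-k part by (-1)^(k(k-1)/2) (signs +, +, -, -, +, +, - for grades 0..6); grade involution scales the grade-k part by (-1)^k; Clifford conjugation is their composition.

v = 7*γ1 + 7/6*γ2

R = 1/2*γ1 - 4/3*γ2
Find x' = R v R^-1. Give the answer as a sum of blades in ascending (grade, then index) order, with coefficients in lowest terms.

~R = 1/2*γ1 - 4/3*γ2, and R ~R = -73/36, so R^-1 = ~R / (-73/36).
R v = -35/18 + 119/12*γ12
Answer: -441/73*γ1 - 1631/438*γ2


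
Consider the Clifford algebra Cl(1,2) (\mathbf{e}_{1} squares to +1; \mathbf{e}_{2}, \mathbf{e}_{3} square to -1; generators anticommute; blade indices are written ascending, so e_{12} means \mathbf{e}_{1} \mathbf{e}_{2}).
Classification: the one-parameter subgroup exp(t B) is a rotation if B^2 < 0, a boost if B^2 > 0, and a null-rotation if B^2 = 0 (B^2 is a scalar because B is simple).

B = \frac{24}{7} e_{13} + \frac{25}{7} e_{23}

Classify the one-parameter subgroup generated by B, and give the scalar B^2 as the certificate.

B^2 term by term: the squares give (\frac{24}{7})^2*(e_{13})^2 + (\frac{25}{7})^2*(e_{23})^2 = \frac{576}{49}*(+1) + \frac{625}{49}*(-1) = -1 (each basis 2-blade squares to minus the product of its generators' squares); cross terms between blades sharing an index anticommute and cancel. So B^2 = -1.
Answer: rotation, certificate B^2 = -1. Certificate logic: -1 is a conjugation-invariant scalar, so its sign fixes rotation versus boost versus null-rotation outright.


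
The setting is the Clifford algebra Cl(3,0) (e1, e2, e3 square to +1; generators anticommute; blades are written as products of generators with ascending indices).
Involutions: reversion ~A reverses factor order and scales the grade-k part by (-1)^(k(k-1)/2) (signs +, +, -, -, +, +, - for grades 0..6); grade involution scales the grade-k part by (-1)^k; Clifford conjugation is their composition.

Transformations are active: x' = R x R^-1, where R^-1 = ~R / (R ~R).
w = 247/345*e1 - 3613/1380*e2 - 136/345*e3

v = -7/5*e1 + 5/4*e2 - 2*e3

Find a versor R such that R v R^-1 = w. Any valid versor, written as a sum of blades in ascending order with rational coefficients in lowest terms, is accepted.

Take R = v + w = -236/345*e1 - 472/345*e2 - 826/345*e3. Because q(v) = q(w) = 3009/400, conjugation by R sends v exactly to w.
Answer: -236/345*e1 - 472/345*e2 - 826/345*e3


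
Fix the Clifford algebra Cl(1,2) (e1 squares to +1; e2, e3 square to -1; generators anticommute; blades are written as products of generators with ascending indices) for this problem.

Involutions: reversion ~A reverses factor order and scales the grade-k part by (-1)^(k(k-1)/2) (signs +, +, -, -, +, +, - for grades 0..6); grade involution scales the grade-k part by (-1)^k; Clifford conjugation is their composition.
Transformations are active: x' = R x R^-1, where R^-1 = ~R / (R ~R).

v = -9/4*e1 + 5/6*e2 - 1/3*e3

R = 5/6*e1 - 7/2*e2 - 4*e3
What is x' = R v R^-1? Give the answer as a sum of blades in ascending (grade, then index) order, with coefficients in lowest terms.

~R = 5/6*e1 - 7/2*e2 - 4*e3, and R ~R = -248/9, so R^-1 = ~R / (-248/9).
R v = -7/24 - 517/72*e1 e2 - 167/18*e1 e3 + 9/2*e2 e3
Answer: 4499/1984*e1 - 5401/5952*e2 + 185/744*e3


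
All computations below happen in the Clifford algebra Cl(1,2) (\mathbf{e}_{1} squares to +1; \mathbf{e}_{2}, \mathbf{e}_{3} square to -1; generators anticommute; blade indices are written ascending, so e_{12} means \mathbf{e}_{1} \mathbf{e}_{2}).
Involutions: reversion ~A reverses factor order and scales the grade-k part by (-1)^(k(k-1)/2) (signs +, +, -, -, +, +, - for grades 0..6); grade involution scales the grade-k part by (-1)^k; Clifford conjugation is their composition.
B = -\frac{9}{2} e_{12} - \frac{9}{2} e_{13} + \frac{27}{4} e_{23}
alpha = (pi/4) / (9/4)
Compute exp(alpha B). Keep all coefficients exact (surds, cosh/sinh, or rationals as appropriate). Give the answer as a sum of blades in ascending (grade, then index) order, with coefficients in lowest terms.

B^2 term by term: the squares give (-\frac{9}{2})^2*(e_{12})^2 + (-\frac{9}{2})^2*(e_{13})^2 + (\frac{27}{4})^2*(e_{23})^2 = \frac{81}{4}*(+1) + \frac{81}{4}*(+1) + \frac{729}{16}*(-1) = -\frac{81}{16} (each basis 2-blade squares to minus the product of its generators' squares); cross terms between blades sharing an index anticommute and cancel. So B^2 = -\frac{81}{16}.
B^2 = -\frac{81}{16} — B^2 < 0, so the exponential closes trigonometrically: l = \frac{9}{4}, alpha*l = \frac{\pi}{4}, so exp(alpha B) = cos(\frac{\pi}{4}) + (sin(\frac{\pi}{4})/(\frac{9}{4}))*B = \frac{\sqrt{2}}{2} + (\frac{2 \sqrt{2}}{9})*B.
Answer: \frac{\sqrt{2}}{2} - \sqrt{2} e_{12} - \sqrt{2} e_{13} + \frac{3 \sqrt{2}}{2} e_{23}


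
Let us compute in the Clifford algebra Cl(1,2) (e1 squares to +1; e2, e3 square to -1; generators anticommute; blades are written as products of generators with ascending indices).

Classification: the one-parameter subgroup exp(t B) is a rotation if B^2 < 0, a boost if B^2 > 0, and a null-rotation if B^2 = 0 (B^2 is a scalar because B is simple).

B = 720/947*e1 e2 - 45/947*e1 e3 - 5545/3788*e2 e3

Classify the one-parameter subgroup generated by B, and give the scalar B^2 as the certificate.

B^2 term by term: the squares give (720/947)^2*(e1 e2)^2 + (-45/947)^2*(e1 e3)^2 + (-5545/3788)^2*(e2 e3)^2 = 518400/896809*(+1) + 2025/896809*(+1) + 30747025/14348944*(-1) = -25/16 (each basis 2-blade squares to minus the product of its generators' squares); cross terms between blades sharing an index anticommute and cancel. So B^2 = -25/16.
Answer: rotation, certificate B^2 = -25/16. Because -25/16 is invariant under every versor sandwich, the classification follows from its sign alone.


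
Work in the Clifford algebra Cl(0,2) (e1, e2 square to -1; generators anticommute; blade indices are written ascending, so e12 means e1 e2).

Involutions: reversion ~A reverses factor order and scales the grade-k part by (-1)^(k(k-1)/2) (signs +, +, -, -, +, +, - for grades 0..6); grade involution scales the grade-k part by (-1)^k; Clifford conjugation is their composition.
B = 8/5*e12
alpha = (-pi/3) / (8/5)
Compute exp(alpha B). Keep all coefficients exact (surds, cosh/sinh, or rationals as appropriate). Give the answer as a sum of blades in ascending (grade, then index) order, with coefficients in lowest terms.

B^2 = (8/5)^2*(e12)^2 = 64/25*(-1) = -64/25 (a basis 2-blade squares to minus the product of its generators' squares).
B^2 = -64/25 — B^2 < 0, so the exponential closes trigonometrically: l = 8/5, alpha*l = -pi/3, so exp(alpha B) = cos(-pi/3) + (sin(-pi/3)/(8/5))*B = 1/2 + (-5*sqrt(3)/16)*B.
Answer: 1/2 - sqrt(3)/2*e12


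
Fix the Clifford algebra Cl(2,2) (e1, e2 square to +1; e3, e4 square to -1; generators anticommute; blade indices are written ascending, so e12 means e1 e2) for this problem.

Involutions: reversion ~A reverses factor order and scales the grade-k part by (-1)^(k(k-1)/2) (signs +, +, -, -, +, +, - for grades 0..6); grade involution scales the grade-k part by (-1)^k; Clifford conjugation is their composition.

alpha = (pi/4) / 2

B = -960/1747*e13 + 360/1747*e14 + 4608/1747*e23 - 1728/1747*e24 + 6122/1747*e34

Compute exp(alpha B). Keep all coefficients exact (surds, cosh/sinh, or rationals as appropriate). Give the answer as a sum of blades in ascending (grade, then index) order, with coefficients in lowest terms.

B^2 term by term: the squares give (-960/1747)^2*(e13)^2 + (360/1747)^2*(e14)^2 + (4608/1747)^2*(e23)^2 + (-1728/1747)^2*(e24)^2 + (6122/1747)^2*(e34)^2 = 921600/3052009*(+1) + 129600/3052009*(+1) + 21233664/3052009*(+1) + 2985984/3052009*(+1) + 37478884/3052009*(-1) = -4 (each basis 2-blade squares to minus the product of its generators' squares); cross terms between blades sharing an index anticommute and cancel; the commuting (index-disjoint) pairs give grade-4 terms 2*c*c'*(blade product), which cancel blade by blade — e1234: -3317760/3052009 + 3317760/3052009 = 0 — confirming B is simple. So B^2 = -4.
B^2 = -4 — B^2 < 0, so the exponential closes trigonometrically: l = 2, alpha*l = pi/4, so exp(alpha B) = cos(pi/4) + (sin(pi/4)/2)*B = sqrt(2)/2 + (sqrt(2)/4)*B.
Answer: sqrt(2)/2 - 240*sqrt(2)/1747*e13 + 90*sqrt(2)/1747*e14 + 1152*sqrt(2)/1747*e23 - 432*sqrt(2)/1747*e24 + 3061*sqrt(2)/3494*e34


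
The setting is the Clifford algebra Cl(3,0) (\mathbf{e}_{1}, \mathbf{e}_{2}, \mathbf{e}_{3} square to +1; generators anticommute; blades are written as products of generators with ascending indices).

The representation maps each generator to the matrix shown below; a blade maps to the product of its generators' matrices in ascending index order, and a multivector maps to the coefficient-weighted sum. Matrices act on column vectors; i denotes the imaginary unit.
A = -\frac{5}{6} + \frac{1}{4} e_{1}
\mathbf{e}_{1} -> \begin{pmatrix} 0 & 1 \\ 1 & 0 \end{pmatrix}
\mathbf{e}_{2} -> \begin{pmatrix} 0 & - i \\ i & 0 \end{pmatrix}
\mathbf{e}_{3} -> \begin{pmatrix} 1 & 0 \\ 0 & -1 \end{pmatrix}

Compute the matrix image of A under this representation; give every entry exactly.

M = (-\frac{5}{6})*1 + (\frac{1}{4})*rho(e_{1}), summed entrywise (1 is the identity matrix):
Answer: \begin{pmatrix} - \frac{5}{6} & \frac{1}{4} \\ \frac{1}{4} & - \frac{5}{6} \end{pmatrix}


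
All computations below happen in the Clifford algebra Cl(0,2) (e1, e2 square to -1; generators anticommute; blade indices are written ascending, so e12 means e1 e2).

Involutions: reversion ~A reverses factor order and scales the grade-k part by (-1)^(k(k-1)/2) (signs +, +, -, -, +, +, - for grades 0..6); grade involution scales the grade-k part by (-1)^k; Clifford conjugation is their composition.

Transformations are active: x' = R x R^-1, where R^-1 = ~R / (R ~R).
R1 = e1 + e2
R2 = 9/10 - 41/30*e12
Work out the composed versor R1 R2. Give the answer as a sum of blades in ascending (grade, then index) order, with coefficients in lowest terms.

Distribute over the terms of R1 (each basis-blade product reordered to ascending indices, repeated generators contracted through their squares):
(e1) R2 = 9/10*e1 + 41/30*e2
(e2) R2 = -41/30*e1 + 9/10*e2
Summing the partial products and collecting blades:
Answer: -7/15*e1 + 34/15*e2


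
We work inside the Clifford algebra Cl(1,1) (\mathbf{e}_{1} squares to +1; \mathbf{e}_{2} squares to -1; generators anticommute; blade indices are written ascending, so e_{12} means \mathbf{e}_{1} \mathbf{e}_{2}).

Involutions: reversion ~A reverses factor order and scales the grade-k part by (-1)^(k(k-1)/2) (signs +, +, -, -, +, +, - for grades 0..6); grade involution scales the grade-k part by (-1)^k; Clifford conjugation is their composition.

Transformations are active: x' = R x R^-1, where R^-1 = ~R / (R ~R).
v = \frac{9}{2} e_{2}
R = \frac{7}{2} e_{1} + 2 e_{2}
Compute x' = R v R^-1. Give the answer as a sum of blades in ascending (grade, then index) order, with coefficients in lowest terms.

~R = \frac{7}{2} e_{1} + 2 e_{2}, and R ~R = \frac{33}{4}, so R^-1 = ~R / (\frac{33}{4}).
R v = -9 + \frac{63}{4} e_{12}
Answer: -\frac{84}{11} e_{1} - \frac{195}{22} e_{2}


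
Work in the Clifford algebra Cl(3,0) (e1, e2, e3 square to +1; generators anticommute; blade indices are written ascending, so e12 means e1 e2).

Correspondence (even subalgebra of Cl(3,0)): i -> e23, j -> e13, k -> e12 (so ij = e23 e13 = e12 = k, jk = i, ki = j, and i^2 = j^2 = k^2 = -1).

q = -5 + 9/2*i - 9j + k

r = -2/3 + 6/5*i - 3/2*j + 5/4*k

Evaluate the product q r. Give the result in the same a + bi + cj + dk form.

In blades: q = -5 + e12 - 9*e13 + 9/2*e23, r = -2/3 + 5/4*e12 - 3/2*e13 + 6/5*e23.
Distribute q over r term by term (generator squares from the signature, products reordered to ascending indices): (-5)*r = 10/3 - 25/4*e12 + 15/2*e13 - 6*e23; (e12)*r = -5/4 - 2/3*e12 + 6/5*e13 + 3/2*e23; (-9*e13)*r = -27/2 + 54/5*e12 + 6*e13 - 45/4*e23; (9/2*e23)*r = -27/5 - 27/4*e12 - 45/8*e13 - 3*e23.
Sum: -1009/60 - 43/15*e12 + 363/40*e13 - 75/4*e23; translating back through the correspondence:
Answer: -1009/60 - 75/4*i + 363/40*j - 43/15*k


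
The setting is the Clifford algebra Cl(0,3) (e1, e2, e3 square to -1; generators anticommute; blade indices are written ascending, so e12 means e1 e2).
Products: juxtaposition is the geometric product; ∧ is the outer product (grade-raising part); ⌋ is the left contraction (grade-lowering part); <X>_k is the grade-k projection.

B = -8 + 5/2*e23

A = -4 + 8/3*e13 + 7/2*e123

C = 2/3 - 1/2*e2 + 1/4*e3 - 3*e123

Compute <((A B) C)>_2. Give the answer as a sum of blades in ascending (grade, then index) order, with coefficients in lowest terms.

step 1: 32 - 35/4*e1 + 20/3*e12 - 64/3*e13 - 10*e23 - 28*e123
step 2: 316/3 - 163/6*e1 + 101/2*e2 + 33*e3 + 1139/72*e12 - 347/144*e13 - 395/12*e23 - 371/3*e123
step 3: 1139/72*e12 - 347/144*e13 - 395/12*e23
Answer: 1139/72*e12 - 347/144*e13 - 395/12*e23


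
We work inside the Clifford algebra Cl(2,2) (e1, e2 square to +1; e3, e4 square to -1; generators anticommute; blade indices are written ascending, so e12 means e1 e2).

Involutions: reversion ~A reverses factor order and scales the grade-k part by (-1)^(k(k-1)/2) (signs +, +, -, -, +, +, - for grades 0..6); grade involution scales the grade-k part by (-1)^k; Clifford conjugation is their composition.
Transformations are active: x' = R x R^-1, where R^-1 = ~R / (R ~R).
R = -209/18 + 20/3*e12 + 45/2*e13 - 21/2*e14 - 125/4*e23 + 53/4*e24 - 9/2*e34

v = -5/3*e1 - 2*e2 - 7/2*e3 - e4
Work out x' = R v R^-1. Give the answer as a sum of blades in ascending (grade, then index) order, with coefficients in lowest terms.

~R = -209/18 - 20/3*e12 - 45/2*e13 + 21/2*e14 + 125/4*e23 - 53/4*e24 + 9/2*e34, and R ~R = -1016785/648, so R^-1 = ~R / (-1016785/648).
R v = 8021/108*e1 - 1483/24*e2 + 401/36*e3 + 1309/36*e4 + 295/4*e123 - 199/4*e124 - 207/4*e134 + 693/8*e234
Answer: -30017/22935*e1 - 64138/53515*e2 + 47233/53515*e3 - 45467/15290*e4


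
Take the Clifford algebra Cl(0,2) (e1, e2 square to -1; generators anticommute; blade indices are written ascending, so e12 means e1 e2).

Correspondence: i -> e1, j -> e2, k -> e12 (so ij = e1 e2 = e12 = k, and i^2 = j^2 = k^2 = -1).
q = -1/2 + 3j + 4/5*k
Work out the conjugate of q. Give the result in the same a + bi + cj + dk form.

In blades: q = -1/2 + 3*e2 + 4/5*e12.
Conjugation here is Clifford conjugation: the scalar is fixed and the grade-1 and grade-2 blades all flip sign, giving -1/2 - 3*e2 - 4/5*e12; translating back:
Answer: -1/2 - 3j - 4/5*k


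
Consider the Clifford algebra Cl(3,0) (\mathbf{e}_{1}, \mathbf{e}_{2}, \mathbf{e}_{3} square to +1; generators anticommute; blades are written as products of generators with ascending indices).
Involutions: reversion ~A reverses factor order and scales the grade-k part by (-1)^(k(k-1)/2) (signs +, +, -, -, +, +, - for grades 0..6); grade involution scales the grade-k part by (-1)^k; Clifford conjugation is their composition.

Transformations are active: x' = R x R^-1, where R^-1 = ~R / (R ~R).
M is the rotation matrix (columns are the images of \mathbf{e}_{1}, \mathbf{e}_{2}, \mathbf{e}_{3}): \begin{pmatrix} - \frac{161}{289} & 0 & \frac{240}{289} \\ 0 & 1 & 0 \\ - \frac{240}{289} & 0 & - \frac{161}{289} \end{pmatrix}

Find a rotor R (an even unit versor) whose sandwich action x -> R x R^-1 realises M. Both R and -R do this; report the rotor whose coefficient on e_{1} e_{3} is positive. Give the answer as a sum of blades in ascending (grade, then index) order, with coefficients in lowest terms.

Method: write R = a + b12*e_{1} e_{2} + b13*e_{1} e_{3} + b23*e_{2} e_{3} with a^2 + b12^2 + b13^2 + b23^2 = 1 (so R^-1 = ~R). Expanding the columns R e_j ~R gives tr M = 4a^2 - 1 and, from the antisymmetric part, M21 - M12 = -4a*b12, M13 - M31 = 4a*b13, M32 - M23 = -4a*b23.
Here tr M = -\frac{33}{289}, so a^2 = (1 + tr M)/4 = \frac{64}{289} and a = ±\frac{8}{17}. Taking a = \frac{8}{17}: M21 - M12 = 0, M13 - M31 = \frac{480}{289}, M32 - M23 = 0, giving b12 = 0, b13 = \frac{15}{17}, b23 = 0, i.e. R = \frac{8}{17} + \frac{15}{17} e_{1} e_{3}.
Its e_{1} e_{3} coefficient is already positive.
Answer: \frac{8}{17} + \frac{15}{17} e_{1} e_{3}. Recall the cover is two-to-one: with M of trace -\frac{33}{289}, both preimages act alike, and the stated e_{1} e_{3} sign chooses the sheet.


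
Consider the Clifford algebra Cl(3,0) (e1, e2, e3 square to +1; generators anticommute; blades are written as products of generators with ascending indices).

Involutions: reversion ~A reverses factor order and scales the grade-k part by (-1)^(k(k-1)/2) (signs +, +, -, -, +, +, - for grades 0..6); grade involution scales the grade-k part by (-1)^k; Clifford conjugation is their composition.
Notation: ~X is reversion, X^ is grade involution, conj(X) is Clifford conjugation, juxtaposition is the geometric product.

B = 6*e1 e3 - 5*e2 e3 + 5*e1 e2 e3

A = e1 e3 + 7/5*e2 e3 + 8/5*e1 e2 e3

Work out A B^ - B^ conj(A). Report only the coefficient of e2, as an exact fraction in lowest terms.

first term: 9 + 15*e1 + 23/5*e2 + 67/5*e1 e2
second term: 7 + e1 + 73/5*e2 + 67/5*e1 e2
Answer: -10


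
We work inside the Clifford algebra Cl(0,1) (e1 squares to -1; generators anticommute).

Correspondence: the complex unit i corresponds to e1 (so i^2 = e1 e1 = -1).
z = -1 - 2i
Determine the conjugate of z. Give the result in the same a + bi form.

In blades: z = -1 - 2*e1.
Conjugation here is Clifford conjugation: the scalar is fixed and the grade-1 and grade-2 blades all flip sign, giving -1 + 2*e1; translating back:
Answer: -1 + 2i


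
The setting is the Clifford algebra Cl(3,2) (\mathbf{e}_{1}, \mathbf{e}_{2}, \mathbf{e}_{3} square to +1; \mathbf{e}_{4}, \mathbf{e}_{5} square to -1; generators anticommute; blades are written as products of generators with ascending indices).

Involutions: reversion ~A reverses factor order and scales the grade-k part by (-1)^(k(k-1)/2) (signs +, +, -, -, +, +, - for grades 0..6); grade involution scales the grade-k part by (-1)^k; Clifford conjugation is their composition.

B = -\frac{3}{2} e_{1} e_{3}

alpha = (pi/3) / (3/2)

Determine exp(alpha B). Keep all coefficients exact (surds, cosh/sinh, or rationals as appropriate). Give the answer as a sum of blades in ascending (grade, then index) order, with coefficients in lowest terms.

B^2 = (-\frac{3}{2})^2*(e_{1} e_{3})^2 = \frac{9}{4}*(-1) = -\frac{9}{4} (a basis 2-blade squares to minus the product of its generators' squares).
B^2 = -\frac{9}{4} — the negative square puts this in the circular regime; l = \frac{3}{2}, alpha*l = \frac{\pi}{3}, so exp(alpha B) = cos(\frac{\pi}{3}) + (sin(\frac{\pi}{3})/(\frac{3}{2}))*B = \frac{1}{2} + (\frac{\sqrt{3}}{3})*B.
Answer: \frac{1}{2} - \frac{\sqrt{3}}{2} e_{1} e_{3}


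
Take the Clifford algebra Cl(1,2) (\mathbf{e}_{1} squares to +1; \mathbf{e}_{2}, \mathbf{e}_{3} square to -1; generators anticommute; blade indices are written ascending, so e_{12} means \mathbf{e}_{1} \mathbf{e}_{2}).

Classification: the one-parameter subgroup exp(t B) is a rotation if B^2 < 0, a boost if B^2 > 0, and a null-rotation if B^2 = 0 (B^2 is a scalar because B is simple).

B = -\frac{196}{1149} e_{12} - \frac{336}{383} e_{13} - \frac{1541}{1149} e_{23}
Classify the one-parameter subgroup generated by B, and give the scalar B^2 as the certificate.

B^2 term by term: the squares give (-\frac{196}{1149})^2*(e_{12})^2 + (-\frac{336}{383})^2*(e_{13})^2 + (-\frac{1541}{1149})^2*(e_{23})^2 = \frac{38416}{1320201}*(+1) + \frac{112896}{146689}*(+1) + \frac{2374681}{1320201}*(-1) = -1 (each basis 2-blade squares to minus the product of its generators' squares); cross terms between blades sharing an index anticommute and cancel. So B^2 = -1.
Answer: rotation, certificate B^2 = -1. The invariant at work: B^2 = -1 is unchanged by conjugation, hence its sign classifies the subgroup whatever basis B is written in.


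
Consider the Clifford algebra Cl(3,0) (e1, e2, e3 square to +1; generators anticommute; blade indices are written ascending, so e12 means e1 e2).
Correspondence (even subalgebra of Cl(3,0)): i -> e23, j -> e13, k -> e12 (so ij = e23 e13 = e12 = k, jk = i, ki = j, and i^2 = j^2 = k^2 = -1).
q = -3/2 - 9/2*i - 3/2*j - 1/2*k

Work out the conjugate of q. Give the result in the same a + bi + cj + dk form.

In blades: q = -3/2 - 1/2*e12 - 3/2*e13 - 9/2*e23.
Quaternion conjugation is reversion on the even subalgebra: the scalar is fixed and every grade-2 blade flips sign, giving -3/2 + 1/2*e12 + 3/2*e13 + 9/2*e23; translating back:
Answer: -3/2 + 9/2*i + 3/2*j + 1/2*k


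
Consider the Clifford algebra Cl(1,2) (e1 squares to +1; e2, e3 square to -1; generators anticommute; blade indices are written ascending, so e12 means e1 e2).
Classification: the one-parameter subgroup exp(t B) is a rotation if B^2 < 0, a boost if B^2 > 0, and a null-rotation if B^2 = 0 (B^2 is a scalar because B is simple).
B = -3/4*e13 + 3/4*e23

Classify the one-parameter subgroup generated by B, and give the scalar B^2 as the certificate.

B^2 term by term: the squares give (-3/4)^2*(e13)^2 + (3/4)^2*(e23)^2 = 9/16*(+1) + 9/16*(-1) = 0 (each basis 2-blade squares to minus the product of its generators' squares); cross terms between blades sharing an index anticommute and cancel. So B^2 = 0.
Answer: null-rotation, certificate B^2 = 0. Key observation: B^2 = 0 is a conjugation invariant, so its sign decides the class regardless of the surface form of B.


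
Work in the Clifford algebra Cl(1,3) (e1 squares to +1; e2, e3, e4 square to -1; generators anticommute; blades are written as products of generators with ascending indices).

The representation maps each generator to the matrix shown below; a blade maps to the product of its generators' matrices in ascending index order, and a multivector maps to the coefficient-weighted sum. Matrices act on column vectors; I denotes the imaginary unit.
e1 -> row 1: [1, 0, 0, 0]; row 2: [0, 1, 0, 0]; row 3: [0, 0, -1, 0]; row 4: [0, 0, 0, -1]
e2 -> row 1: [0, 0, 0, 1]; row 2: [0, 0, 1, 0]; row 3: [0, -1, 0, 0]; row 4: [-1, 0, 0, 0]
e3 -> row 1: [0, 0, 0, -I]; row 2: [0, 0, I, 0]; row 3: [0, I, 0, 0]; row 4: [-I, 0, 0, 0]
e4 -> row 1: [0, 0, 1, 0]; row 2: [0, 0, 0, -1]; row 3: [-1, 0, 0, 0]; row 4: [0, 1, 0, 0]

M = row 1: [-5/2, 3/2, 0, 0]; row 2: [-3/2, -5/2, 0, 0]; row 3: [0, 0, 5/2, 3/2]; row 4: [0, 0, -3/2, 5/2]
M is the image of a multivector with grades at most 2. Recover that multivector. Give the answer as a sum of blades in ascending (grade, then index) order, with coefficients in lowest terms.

Method: the blade images are trace-orthogonal — tr(rho(e_A) rho(e_B)^-1) = 4 if A = B and 0 otherwise — and rho(e_A)^-1 = (e_A)^2 * rho(e_A) with (e_A)^2 = +1 or -1, so the coefficient of e_A in the preimage is (e_A)^2 * tr(M rho(e_A))/4.
Nonzero projections over blades of grade <= 2: e1: (e1)^2 = +1, tr(M rho(e1)) = -10, coefficient -5/2; e2 e4: (e2 e4)^2 = -1, tr(M rho(e2 e4)) = -6, coefficient 3/2. Every other blade of grade <= 2 projects to 0.
Answer: -5/2*e1 + 3/2*e2 e4


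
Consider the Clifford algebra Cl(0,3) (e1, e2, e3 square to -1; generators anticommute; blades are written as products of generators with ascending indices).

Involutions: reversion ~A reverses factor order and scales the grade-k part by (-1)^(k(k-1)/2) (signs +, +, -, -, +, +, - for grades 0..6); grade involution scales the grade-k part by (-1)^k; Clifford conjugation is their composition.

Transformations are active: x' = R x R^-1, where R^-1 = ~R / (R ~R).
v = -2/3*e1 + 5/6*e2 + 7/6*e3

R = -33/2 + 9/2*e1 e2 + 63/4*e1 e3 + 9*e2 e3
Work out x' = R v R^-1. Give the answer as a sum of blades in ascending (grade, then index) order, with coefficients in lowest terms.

~R = -33/2 - 9/2*e1 e2 - 63/4*e1 e3 - 9*e2 e3, and R ~R = 9945/16, so R^-1 = ~R / (9945/16).
R v = -89/8*e1 - 109/4*e2 - 89/4*e3 - 111/8*e1 e2 e3
Answer: 2836/3315*e1 + 8729/6630*e2 - 19/102*e3


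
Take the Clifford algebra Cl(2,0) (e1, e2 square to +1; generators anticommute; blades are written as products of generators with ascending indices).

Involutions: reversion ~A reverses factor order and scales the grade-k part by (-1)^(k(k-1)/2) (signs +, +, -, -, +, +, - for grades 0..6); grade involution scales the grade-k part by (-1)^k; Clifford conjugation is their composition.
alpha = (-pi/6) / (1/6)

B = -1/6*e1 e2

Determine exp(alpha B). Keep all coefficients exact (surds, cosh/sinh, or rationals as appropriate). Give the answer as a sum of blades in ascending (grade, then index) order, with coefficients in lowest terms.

B^2 = (-1/6)^2*(e1 e2)^2 = 1/36*(-1) = -1/36 (a basis 2-blade squares to minus the product of its generators' squares).
B^2 = -1/36 — the negative square puts this in the circular regime; l = 1/6, alpha*l = -pi/6, so exp(alpha B) = cos(-pi/6) + (sin(-pi/6)/(1/6))*B = sqrt(3)/2 + (-3)*B.
Answer: sqrt(3)/2 + 1/2*e1 e2


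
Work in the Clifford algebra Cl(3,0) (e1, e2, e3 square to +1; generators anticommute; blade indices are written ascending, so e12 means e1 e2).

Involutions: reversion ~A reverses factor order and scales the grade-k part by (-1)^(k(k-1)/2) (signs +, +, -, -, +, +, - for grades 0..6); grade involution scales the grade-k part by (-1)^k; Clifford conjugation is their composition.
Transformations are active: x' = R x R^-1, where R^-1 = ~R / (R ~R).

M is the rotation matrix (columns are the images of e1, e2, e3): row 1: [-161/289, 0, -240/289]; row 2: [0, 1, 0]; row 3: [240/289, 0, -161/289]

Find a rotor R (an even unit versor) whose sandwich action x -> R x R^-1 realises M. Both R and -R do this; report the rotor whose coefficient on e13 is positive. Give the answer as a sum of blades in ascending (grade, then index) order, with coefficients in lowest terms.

Method: write R = a + b12*e12 + b13*e13 + b23*e23 with a^2 + b12^2 + b13^2 + b23^2 = 1 (so R^-1 = ~R). Expanding the columns R e_j ~R gives tr M = 4a^2 - 1 and, from the antisymmetric part, M21 - M12 = -4a*b12, M13 - M31 = 4a*b13, M32 - M23 = -4a*b23.
Here tr M = -33/289, so a^2 = (1 + tr M)/4 = 64/289 and a = ±8/17. Taking a = 8/17: M21 - M12 = 0, M13 - M31 = -480/289, M32 - M23 = 0, giving b12 = 0, b13 = -15/17, b23 = 0, i.e. R = 8/17 - 15/17*e13.
Its e13 coefficient is negative, so report the other preimage -R.
Answer: -8/17 + 15/17*e13. Key observation: the double cover Spin(3) -> SO(3) sends R and -R to the same matrix (trace -33/289 here), so the stated sign of the e13 coefficient is what selects one sheet.


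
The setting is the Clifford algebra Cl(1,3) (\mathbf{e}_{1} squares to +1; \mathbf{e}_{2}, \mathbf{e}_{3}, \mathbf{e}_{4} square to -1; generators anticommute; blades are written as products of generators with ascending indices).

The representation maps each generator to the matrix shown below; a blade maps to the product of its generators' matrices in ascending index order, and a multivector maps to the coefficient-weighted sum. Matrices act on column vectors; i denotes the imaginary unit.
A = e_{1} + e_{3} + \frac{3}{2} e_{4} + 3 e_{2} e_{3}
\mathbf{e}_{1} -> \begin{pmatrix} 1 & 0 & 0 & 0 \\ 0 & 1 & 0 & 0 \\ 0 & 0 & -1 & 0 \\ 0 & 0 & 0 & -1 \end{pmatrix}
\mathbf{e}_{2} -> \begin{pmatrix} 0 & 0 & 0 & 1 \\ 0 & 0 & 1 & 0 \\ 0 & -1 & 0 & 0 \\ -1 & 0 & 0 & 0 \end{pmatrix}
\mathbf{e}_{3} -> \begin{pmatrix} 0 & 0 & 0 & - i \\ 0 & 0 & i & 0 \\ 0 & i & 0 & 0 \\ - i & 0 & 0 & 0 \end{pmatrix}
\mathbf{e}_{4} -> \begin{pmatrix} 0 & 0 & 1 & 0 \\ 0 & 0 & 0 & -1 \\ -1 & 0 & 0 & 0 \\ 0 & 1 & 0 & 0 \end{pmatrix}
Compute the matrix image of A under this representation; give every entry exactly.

Bivector images (products of the table entries): rho(e_{2} e_{3}) = rho(\mathbf{e}_{2})rho(\mathbf{e}_{3}) = \begin{pmatrix} - i & 0 & 0 & 0 \\ 0 & i & 0 & 0 \\ 0 & 0 & - i & 0 \\ 0 & 0 & 0 & i \end{pmatrix}.
M = (1)*rho(e_{1}) + (1)*rho(e_{3}) + (\frac{3}{2})*rho(e_{4}) + (3)*rho(e_{2} e_{3}), summed entrywise:
Answer: \begin{pmatrix} 1 - 3 i & 0 & \frac{3}{2} & - i \\ 0 & 1 + 3 i & i & - \frac{3}{2} \\ - \frac{3}{2} & i & -1 - 3 i & 0 \\ - i & \frac{3}{2} & 0 & -1 + 3 i \end{pmatrix}


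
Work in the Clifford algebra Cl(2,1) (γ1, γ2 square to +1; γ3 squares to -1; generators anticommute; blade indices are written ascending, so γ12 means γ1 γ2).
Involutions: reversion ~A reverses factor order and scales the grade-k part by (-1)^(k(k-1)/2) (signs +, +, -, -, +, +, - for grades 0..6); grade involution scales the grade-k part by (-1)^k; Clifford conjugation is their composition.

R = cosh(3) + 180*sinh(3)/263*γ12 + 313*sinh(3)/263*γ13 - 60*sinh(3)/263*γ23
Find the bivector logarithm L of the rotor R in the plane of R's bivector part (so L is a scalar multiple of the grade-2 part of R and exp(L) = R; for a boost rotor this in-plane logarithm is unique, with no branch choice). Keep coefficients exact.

The scalar part of R is cosh(3), giving the rapidity magnitude (cosh is even); the bivector part supplies orientation, its quotient by sinh of the rapidity is the plane, and L = rapidity * plane — unique in that plane, since flipping both signs leaves L unchanged.
Concretely: cosh(rapidity) = cosh(3) gives rapidity = ±3, and since rapidity/sinh(rapidity) is even the sign is immaterial: L = (rapidity/sinh(rapidity)) * <R>_2 = (3/sinh(3)) * <R>_2.
Answer: 540/263*γ12 + 939/263*γ13 - 180/263*γ23


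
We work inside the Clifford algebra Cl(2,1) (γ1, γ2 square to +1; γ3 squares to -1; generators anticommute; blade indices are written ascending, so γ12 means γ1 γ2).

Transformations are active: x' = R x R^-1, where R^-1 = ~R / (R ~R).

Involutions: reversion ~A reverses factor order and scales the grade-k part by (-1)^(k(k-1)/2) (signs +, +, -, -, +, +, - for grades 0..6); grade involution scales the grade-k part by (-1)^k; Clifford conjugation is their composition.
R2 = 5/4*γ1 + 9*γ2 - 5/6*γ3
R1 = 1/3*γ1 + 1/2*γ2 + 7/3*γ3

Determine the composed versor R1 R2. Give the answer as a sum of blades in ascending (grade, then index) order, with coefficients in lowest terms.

Distribute over the terms of R1 (each basis-blade product reordered to ascending indices, repeated generators contracted through their squares):
(1/3*γ1) R2 = 5/12 + 3*γ12 - 5/18*γ13
(1/2*γ2) R2 = 9/2 - 5/8*γ12 - 5/12*γ23
(7/3*γ3) R2 = 35/18 - 35/12*γ13 - 21*γ23
Summing the partial products and collecting blades:
Answer: 247/36 + 19/8*γ12 - 115/36*γ13 - 257/12*γ23


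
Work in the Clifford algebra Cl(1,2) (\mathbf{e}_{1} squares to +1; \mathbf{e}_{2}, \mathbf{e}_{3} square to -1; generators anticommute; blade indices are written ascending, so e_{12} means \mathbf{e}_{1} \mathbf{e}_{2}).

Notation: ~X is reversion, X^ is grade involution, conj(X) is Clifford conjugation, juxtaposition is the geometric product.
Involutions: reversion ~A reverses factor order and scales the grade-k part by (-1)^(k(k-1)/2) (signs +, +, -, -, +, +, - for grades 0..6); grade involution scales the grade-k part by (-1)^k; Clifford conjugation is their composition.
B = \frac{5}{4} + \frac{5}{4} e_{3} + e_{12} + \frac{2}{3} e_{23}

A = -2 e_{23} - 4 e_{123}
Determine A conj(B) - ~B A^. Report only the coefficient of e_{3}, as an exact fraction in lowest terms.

first term: -\frac{4}{3} - \frac{8}{3} e_{1} - \frac{5}{2} e_{2} + 4 e_{3} - 5 e_{12} + 2 e_{13} - \frac{5}{2} e_{23} - 5 e_{123}
second term: -\frac{4}{3} + \frac{8}{3} e_{1} - \frac{5}{2} e_{2} - 4 e_{3} - 5 e_{12} - 2 e_{13} - \frac{5}{2} e_{23} + 5 e_{123}
Answer: 8


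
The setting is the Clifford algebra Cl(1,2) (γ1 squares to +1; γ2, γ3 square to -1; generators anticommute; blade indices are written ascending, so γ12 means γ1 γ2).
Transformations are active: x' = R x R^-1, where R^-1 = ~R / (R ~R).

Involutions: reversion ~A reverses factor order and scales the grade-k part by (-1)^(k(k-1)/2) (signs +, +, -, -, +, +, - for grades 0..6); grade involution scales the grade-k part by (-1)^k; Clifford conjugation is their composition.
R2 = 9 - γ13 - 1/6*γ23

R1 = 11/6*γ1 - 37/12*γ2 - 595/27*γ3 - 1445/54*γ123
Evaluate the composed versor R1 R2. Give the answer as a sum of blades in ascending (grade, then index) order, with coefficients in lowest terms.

Distribute over the terms of R2 (each basis-blade product reordered to ascending indices, repeated generators contracted through their squares):
R1 (9) = 33/2*γ1 - 111/4*γ2 - 595/3*γ3 - 1445/6*γ123
R1 (-γ13) = 595/27*γ1 - 1445/54*γ2 - 11/6*γ3 - 37/12*γ123
R1 (-1/6*γ23) = -1445/324*γ1 + 595/162*γ2 - 37/72*γ3 - 11/36*γ123
Summing the partial products and collecting blades:
Answer: 11041/324*γ1 - 16471/324*γ2 - 14449/72*γ3 - 2198/9*γ123


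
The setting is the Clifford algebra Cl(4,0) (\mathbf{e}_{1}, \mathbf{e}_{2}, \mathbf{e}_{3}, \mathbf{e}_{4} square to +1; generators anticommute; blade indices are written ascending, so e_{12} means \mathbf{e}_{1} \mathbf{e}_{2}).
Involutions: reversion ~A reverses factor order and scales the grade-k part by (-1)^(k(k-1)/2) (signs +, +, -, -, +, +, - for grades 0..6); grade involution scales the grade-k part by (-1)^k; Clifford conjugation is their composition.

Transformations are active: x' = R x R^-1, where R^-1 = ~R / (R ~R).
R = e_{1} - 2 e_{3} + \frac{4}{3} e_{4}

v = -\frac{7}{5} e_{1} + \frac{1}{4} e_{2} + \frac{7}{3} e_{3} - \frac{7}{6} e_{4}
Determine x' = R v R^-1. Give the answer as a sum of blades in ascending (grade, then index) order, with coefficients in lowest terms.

~R = e_{1} - 2 e_{3} + \frac{4}{3} e_{4}, and R ~R = \frac{61}{9}, so R^-1 = ~R / (\frac{61}{9}).
R v = -\frac{343}{45} + \frac{1}{4} e_{12} - \frac{7}{15} e_{13} + \frac{7}{10} e_{14} + \frac{1}{2} e_{23} - \frac{1}{3} e_{24} - \frac{7}{9} e_{34}
Answer: -\frac{259}{305} e_{1} - \frac{1}{4} e_{2} + \frac{1981}{915} e_{3} - \frac{3353}{1830} e_{4}


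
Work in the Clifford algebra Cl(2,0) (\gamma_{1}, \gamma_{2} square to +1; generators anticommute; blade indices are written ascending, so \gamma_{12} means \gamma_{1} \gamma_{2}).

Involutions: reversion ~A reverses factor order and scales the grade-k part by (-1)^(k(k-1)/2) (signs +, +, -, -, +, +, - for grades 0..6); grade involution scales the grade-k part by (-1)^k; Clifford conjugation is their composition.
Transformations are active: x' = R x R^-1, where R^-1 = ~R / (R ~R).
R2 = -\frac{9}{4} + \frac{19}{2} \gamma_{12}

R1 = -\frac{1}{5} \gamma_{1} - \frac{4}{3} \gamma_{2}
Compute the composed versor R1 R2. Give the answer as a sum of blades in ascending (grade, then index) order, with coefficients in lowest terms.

Distribute over the terms of R1 (each basis-blade product reordered to ascending indices, repeated generators contracted through their squares):
(-\frac{1}{5} \gamma_{1}) R2 = \frac{9}{20} \gamma_{1} - \frac{19}{10} \gamma_{2}
(-\frac{4}{3} \gamma_{2}) R2 = \frac{38}{3} \gamma_{1} + 3 \gamma_{2}
Summing the partial products and collecting blades:
Answer: \frac{787}{60} \gamma_{1} + \frac{11}{10} \gamma_{2}


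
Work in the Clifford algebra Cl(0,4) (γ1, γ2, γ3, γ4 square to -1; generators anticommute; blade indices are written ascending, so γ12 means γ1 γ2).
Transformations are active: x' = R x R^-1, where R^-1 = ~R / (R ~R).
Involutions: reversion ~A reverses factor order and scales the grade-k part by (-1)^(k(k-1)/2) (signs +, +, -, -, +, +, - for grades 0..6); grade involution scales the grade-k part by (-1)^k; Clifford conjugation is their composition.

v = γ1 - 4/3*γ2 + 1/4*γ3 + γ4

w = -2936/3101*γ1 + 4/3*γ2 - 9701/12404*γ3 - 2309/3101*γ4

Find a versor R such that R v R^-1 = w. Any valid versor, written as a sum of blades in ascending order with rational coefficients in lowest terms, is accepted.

Why this works: both vectors square to -553/144, so q(v) = q(w) and R = v + w = 165/3101*γ1 - 1650/3101*γ3 + 792/3101*γ4 carries v to w — its own direction survives, the complement (v - w)/2 flips.
Answer: 165/3101*γ1 - 1650/3101*γ3 + 792/3101*γ4


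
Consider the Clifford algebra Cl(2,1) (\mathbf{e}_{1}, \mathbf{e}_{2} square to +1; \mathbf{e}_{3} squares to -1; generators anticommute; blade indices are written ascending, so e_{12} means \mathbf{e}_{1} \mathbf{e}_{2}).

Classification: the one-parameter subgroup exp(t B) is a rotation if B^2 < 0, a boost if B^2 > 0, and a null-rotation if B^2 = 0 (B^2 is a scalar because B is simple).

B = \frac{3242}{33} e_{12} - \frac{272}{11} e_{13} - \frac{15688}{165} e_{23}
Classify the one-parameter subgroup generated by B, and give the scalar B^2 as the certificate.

B^2 term by term: the squares give (\frac{3242}{33})^2*(e_{12})^2 + (-\frac{272}{11})^2*(e_{13})^2 + (-\frac{15688}{165})^2*(e_{23})^2 = \frac{10510564}{1089}*(-1) + \frac{73984}{121}*(+1) + \frac{246113344}{27225}*(+1) = -\frac{4}{25} (each basis 2-blade squares to minus the product of its generators' squares); cross terms between blades sharing an index anticommute and cancel. So B^2 = -\frac{4}{25}.
Answer: rotation, certificate B^2 = -\frac{4}{25}. Certificate logic: -\frac{4}{25} is a conjugation-invariant scalar, so its sign fixes rotation versus boost versus null-rotation outright.


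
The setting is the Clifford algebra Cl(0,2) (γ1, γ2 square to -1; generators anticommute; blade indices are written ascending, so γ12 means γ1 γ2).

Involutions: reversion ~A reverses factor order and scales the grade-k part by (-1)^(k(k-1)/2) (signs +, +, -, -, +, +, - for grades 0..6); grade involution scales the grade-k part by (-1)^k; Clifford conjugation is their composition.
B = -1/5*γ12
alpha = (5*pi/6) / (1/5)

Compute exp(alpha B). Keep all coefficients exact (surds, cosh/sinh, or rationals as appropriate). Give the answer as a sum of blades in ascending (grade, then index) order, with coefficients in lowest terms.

B^2 = (-1/5)^2*(γ12)^2 = 1/25*(-1) = -1/25 (a basis 2-blade squares to minus the product of its generators' squares).
B^2 = -1/25 — since the square is negative, the closed form is circular: l = 1/5, alpha*l = 5*pi/6, so exp(alpha B) = cos(5*pi/6) + (sin(5*pi/6)/(1/5))*B = -sqrt(3)/2 + (5/2)*B.
Answer: -sqrt(3)/2 - 1/2*γ12


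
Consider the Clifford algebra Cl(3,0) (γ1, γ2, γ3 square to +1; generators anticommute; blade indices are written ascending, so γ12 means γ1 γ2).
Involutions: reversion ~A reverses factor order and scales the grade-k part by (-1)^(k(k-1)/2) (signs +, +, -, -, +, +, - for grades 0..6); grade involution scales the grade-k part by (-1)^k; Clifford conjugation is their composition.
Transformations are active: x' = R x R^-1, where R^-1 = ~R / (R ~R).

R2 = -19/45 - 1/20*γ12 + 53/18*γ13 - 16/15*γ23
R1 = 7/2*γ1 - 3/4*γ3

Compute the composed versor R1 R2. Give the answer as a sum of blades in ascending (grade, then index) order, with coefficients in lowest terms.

Distribute over the terms of R1 (each basis-blade product reordered to ascending indices, repeated generators contracted through their squares):
(7/2*γ1) R2 = -133/90*γ1 - 7/40*γ2 + 371/36*γ3 - 56/15*γ123
(-3/4*γ3) R2 = 53/24*γ1 - 4/5*γ2 + 19/60*γ3 + 3/80*γ123
Summing the partial products and collecting blades:
Answer: 263/360*γ1 - 39/40*γ2 + 478/45*γ3 - 887/240*γ123
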